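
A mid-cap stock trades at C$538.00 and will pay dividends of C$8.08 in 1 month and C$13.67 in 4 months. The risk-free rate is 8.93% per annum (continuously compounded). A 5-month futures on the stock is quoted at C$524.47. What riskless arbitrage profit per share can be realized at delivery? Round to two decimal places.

C$11.83 per share

PV(dividends) I = 8.08·e^(−0.0893·1/12) + 13.67·e^(−0.0893·4/12) = 21.2892
Fair futures F* = (S − I)·e^(rT) = (538.00 − 21.2892)·e^0.037208 = 516.7108 × 1.037909 = 536.2988
Market C$524.47 < fair 536.2988: forward underpriced → reverse cash-and-carry (short the stock, invest proceeds at r, pay the dividends, go long the forward).
Profit at T = |F_mkt − F*| = |524.47 − 536.2988| = C$11.83 per share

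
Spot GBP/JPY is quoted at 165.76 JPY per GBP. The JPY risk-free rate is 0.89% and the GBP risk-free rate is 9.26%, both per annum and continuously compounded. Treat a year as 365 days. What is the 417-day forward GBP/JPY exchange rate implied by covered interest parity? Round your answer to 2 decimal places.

150.64

F = S·e^((r_JPY − r_GBP)T) = 165.76 · e^((0.0089 − 0.0926) × 417/365)
= 165.76 · e^-0.095624 = 165.76 × 0.908806
F = 150.64 JPY per GBP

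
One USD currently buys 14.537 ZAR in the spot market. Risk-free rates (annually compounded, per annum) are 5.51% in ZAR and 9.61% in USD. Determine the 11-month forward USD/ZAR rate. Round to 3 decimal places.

14.038

By covered interest parity, F = S · (1+r_ZAR)^T / (1+r_USD)^T
= 14.537 × 1.050395 / 1.087751 = 14.537 × 0.965658
F = 14.038 ZAR per USD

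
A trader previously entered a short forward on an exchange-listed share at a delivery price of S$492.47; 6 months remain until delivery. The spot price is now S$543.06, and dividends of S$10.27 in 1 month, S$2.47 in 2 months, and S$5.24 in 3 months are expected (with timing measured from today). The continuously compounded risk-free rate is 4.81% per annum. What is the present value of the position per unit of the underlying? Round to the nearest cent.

PV(remaining dividends) I = 10.27·e^(−0.0481·1/12) + 2.47·e^(−0.0481·2/12) + 5.24·e^(−0.0481·3/12) = 17.8566
Current forward F = (S − I)·e^(rT) = (543.06 − 17.8566)·e^(0.0481·6/12) = 525.2034 × 1.024342 = 537.9879
Value (long) = (F − K)·e^(−rT) = (537.9879 − 492.47) × 0.976237 = 44.4363
Short position value = −(long value) = -S$44.44

-S$44.44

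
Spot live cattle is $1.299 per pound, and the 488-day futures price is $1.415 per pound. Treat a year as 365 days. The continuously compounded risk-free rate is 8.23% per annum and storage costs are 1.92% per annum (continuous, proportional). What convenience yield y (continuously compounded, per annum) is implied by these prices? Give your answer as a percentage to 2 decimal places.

F = S·e^((r+u−y)T) ⇒ (r+u−y) = ln(F/S)/T
ln(1.415/1.299) = 0.085535; /T ⇒ 0.063976
y = r + u − ln(F/S)/T = 0.0823 + 0.0192 − 0.063976 = 0.037524
y = 3.75%

3.75%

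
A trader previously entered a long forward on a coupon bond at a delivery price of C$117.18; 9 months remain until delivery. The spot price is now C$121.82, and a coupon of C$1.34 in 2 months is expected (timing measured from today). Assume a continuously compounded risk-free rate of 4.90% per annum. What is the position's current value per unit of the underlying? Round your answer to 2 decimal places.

C$7.54

PV(remaining coupons) I = 1.34·e^(−0.0490·2/12) = 1.3291
Current forward F = (S − I)·e^(rT) = (121.82 − 1.3291)·e^(0.0490·9/12) = 120.4909 × 1.037434 = 125.0014
Value (long) = (F − K)·e^(−rT) = (125.0014 − 117.18) × 0.963917 = 7.5392
Value = C$7.54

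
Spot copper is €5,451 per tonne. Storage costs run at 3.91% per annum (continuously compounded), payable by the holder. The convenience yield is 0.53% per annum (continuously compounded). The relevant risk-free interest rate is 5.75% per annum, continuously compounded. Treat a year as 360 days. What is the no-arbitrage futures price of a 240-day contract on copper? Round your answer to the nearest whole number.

€5,793 per tonne

Net carry = r + u − y = 0.0575 + 0.0391 − 0.0053 = 0.0913
F = S·e^((r+u−y)T) = 5451 · e^(0.0913 × 240/360) = 5451 · e^0.060867
= 5451 × 1.062758 = €5,793 per tonne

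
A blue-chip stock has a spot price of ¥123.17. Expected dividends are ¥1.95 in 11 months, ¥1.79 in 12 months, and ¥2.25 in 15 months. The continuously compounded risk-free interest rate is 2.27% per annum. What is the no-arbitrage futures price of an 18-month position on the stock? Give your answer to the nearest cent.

PV(dividends) I = 1.95·e^(−0.0227·11/12) + 1.79·e^(−0.0227·12/12) + 2.25·e^(−0.0227·15/12)
I = 1.9098 + 1.7498 + 2.1871 = 5.8467
F = (S − I)·e^(rT) = (123.17 − 5.8467) · e^(0.0227·18/12)
= 117.3233 · e^0.034050 = 117.3233 × 1.034636 = ¥121.39

¥121.39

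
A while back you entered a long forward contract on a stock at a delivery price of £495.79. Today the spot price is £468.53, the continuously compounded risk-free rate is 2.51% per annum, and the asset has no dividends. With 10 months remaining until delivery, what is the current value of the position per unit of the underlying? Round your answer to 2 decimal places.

-£17.00

Current fair forward for the remaining 10 months: F = S·e^(r·T), r = 0.0251
F = 468.53 · e^(0.0251 × 10/12) = 468.53 × 1.021137 = 478.4333
Value of long forward = (F − K)·e^(−rT) = (478.4333 − 495.79) · e^(−0.0251·10/12)
= -17.3567 × 0.979301 = -17.00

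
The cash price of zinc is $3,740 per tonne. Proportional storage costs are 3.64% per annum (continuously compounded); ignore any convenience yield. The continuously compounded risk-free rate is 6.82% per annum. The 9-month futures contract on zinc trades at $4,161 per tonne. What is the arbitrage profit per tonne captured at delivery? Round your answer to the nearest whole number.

Fair futures: F* = S·e^(carry·T), with carry = (r + u) = 0.0682 + 0.0364 = 0.1046
F* = 3740 · e^(0.1046 × 9/12) = 3740 · e^0.078450 = 3740 × 1.081609 = $4045.2177
Market $4161 > fair $4045.2177: forward overpriced → cash-and-carry (buy spot, short the forward).
At maturity, profit = |F_mkt − F*| = |4161 − 4045.2177| = $116 per tonne

$116 per tonne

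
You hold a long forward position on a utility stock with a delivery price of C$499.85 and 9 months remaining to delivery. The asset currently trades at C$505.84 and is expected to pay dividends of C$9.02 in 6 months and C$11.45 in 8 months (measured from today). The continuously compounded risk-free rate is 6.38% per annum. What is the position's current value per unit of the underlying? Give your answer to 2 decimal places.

C$9.63

PV(remaining dividends) I = 9.02·e^(−0.0638·6/12) + 11.45·e^(−0.0638·8/12) = 19.7100
Current forward F = (S − I)·e^(rT) = (505.84 − 19.7100)·e^(0.0638·9/12) = 486.1300 × 1.049013 = 509.9567
Value (long) = (F − K)·e^(−rT) = (509.9567 − 499.85) × 0.953277 = 9.6345
Value = C$9.63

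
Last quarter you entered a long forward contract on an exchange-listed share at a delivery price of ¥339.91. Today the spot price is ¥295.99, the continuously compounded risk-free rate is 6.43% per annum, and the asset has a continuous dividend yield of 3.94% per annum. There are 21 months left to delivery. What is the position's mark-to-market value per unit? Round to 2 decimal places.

Current fair forward for the remaining 21 months: F = S·e^((r − q)·T), (r − q) = 0.0643 − 0.0394 = 0.0249
F = 295.99 · e^(0.0249 × 21/12) = 295.99 × 1.044538 = 309.1728
Value of long forward = (F − K)·e^(−rT) = (309.1728 − 339.91) · e^(−0.0643·21/12)
= -30.7372 × 0.893575 = -27.47

-¥27.47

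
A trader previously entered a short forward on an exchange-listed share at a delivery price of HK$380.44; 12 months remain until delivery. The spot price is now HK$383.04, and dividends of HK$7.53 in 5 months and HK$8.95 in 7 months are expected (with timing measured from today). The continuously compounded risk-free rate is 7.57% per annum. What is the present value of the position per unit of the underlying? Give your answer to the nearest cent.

PV(remaining dividends) I = 7.53·e^(−0.0757·5/12) + 8.95·e^(−0.0757·7/12) = 15.8596
Current forward F = (S − I)·e^(rT) = (383.04 − 15.8596)·e^(0.0757·12/12) = 367.1804 × 1.078639 = 396.0551
Value (long) = (F − K)·e^(−rT) = (396.0551 − 380.44) × 0.927094 = 14.4767
Short position value = −(long value) = -HK$14.48

-HK$14.48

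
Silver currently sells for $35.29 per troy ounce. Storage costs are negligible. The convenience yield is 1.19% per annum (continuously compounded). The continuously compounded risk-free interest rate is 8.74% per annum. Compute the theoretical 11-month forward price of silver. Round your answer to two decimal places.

Net carry = r + u − y = 0.0874 + 0.0000 − 0.0119 = 0.0755
F = S·e^((r+u−y)T) = 35.29 · e^(0.0755 × 11/12) = 35.29 · e^0.069208
= 35.29 × 1.071659 = $37.82 per troy ounce

$37.82 per troy ounce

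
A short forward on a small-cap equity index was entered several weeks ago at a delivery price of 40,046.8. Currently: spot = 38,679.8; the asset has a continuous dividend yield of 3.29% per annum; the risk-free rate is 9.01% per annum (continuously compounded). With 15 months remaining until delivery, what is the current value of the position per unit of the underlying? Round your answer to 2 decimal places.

-1340.12

Current fair forward for the remaining 15 months: F = S·e^((r − q)·T), (r − q) = 0.0901 − 0.0329 = 0.0572
F = 38679.8 · e^(0.0572 × 15/12) = 38679.8 × 1.07411815 = 41546.6752
Value of long forward = (F − K)·e^(−rT) = (41546.6752 − 40046.8) · e^(−0.0901·15/12)
= 1499.8752 × 0.89348565 = 1340.12
Short position value = −(long value) = -1340.12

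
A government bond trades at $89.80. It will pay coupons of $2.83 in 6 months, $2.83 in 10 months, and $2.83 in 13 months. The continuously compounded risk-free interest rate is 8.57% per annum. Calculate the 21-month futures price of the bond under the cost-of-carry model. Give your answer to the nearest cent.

PV(coupons) I = 2.83·e^(−0.0857·6/12) + 2.83·e^(−0.0857·10/12) + 2.83·e^(−0.0857·13/12)
I = 2.7113 + 2.6349 + 2.5791 = 7.9253
F = (S − I)·e^(rT) = (89.80 − 7.9253) · e^(0.0857·21/12)
= 81.8747 · e^0.149975 = 81.8747 × 1.161805 = $95.12

$95.12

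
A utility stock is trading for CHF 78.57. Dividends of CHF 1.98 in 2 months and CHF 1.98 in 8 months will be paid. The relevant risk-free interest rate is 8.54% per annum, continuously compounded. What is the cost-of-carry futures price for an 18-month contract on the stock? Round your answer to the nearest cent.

PV(dividends) I = 1.98·e^(−0.0854·2/12) + 1.98·e^(−0.0854·8/12)
I = 1.9520 + 1.8704 = 3.8224
F = (S − I)·e^(rT) = (78.57 − 3.8224) · e^(0.0854·18/12)
= 74.7476 · e^0.128100 = 74.7476 × 1.136667 = CHF 84.96

CHF 84.96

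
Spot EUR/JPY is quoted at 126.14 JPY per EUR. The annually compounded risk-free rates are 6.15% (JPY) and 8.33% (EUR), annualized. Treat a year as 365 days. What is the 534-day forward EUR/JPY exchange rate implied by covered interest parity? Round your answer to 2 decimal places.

122.44

By covered interest parity, F = S · (1+r_JPY)^T / (1+r_EUR)^T
= 126.14 × 1.091243 / 1.124185 = 126.14 × 0.970697
F = 122.44 JPY per EUR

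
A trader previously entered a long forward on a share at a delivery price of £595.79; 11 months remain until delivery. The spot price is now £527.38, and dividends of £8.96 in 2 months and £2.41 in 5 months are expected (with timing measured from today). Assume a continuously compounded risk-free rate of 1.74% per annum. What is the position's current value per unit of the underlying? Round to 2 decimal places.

PV(remaining dividends) I = 8.96·e^(−0.0174·2/12) + 2.41·e^(−0.0174·5/12) = 11.3266
Current forward F = (S − I)·e^(rT) = (527.38 − 11.3266)·e^(0.0174·11/12) = 516.0534 × 1.016078 = 524.3505
Value (long) = (F − K)·e^(−rT) = (524.3505 − 595.79) × 0.984177 = -70.3091
Value = -£70.31

-£70.31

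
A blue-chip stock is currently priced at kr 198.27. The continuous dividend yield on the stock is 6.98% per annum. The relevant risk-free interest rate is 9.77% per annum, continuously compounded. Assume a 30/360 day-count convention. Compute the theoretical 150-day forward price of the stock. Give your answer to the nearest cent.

kr 200.59

F = S·e^((r − q)T) = 198.27 · e^((0.0977 − 0.0698) × 150/360)
= 198.27 · e^0.011625 = 198.27 × 1.011693
F = kr 200.59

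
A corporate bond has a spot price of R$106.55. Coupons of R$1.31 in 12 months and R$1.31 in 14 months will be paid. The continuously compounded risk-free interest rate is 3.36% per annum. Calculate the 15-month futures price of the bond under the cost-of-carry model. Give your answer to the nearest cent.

PV(coupons) I = 1.31·e^(−0.0336·12/12) + 1.31·e^(−0.0336·14/12)
I = 1.2667 + 1.2596 = 2.5263
F = (S − I)·e^(rT) = (106.55 − 2.5263) · e^(0.0336·15/12)
= 104.0237 · e^0.042000 = 104.0237 × 1.042894 = R$108.49

R$108.49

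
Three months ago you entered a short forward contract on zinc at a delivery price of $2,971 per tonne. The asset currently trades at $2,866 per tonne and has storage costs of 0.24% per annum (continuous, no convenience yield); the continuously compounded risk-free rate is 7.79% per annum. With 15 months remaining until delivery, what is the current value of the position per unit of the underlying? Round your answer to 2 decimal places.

-$179.27 per tonne

Current fair forward for the remaining 15 months: F = S·e^((r + u)·T), (r + u) = 0.0779 + 0.0024 = 0.0803
F = 2866 · e^(0.0803 × 15/12) = 2866 × 1.10558543 = 3168.6078
Value of long forward = (F − K)·e^(−rT) = (3168.6078 − 2971) · e^(−0.0779·15/12)
= 197.6078 × 0.90721574 = 179.27
Short position value = −(long value) = -$179.27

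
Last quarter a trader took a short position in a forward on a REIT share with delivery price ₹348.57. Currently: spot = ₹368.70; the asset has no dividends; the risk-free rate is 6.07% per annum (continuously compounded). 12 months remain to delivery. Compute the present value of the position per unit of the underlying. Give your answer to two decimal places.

Current fair forward for the remaining 12 months: F = S·e^(r·T), r = 0.0607
F = 368.70 · e^(0.0607 × 12/12) = 368.70 × 1.062580 = 391.7732
Value of long forward = (F − K)·e^(−rT) = (391.7732 − 348.57) · e^(−0.0607·12/12)
= 43.2032 × 0.941106 = 40.66
Short position value = −(long value) = -₹40.66

-₹40.66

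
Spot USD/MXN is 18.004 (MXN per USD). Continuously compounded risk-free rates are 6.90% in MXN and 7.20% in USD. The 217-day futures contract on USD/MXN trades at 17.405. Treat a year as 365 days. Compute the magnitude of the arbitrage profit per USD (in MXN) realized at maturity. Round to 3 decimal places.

Fair futures: F* = S·e^(carry·T), with carry = (r_MXN − r_USD) = 0.0690 − 0.0720 = -0.0030
F* = 18.004 · e^(-0.0030 × 217/365) = 18.004 · e^-0.001784 = 18.004 × 0.998218 = 17.9719
Market 17.405 < fair 17.9719: forward underpriced → reverse cash-and-carry (short spot, go long the forward).
At maturity, profit = |F_mkt − F*| = |17.405 − 17.9719| = 0.567 per USD (in MXN)

0.567 per USD (in MXN)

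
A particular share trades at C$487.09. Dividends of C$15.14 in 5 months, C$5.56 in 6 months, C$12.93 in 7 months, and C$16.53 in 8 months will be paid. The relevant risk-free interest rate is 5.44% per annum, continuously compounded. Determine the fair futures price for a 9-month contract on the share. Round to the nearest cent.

C$456.67

PV(dividends) I = 15.14·e^(−0.0544·5/12) + 5.56·e^(−0.0544·6/12) + 12.93·e^(−0.0544·7/12) + 16.53·e^(−0.0544·8/12)
I = 14.8007 + 5.4108 + 12.5261 + 15.9413 = 48.6789
F = (S − I)·e^(rT) = (487.09 − 48.6789) · e^(0.0544·9/12)
= 438.4111 · e^0.040800 = 438.4111 × 1.041644 = C$456.67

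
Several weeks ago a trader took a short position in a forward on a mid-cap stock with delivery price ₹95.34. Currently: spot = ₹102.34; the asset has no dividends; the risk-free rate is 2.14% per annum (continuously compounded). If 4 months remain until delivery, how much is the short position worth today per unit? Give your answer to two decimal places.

Current fair forward for the remaining 4 months: F = S·e^(r·T), r = 0.0214
F = 102.34 · e^(0.0214 × 4/12) = 102.34 × 1.007159 = 103.0727
Value of long forward = (F − K)·e^(−rT) = (103.0727 − 95.34) · e^(−0.0214·4/12)
= 7.7327 × 0.992892 = 7.68
Short position value = −(long value) = -₹7.68

-₹7.68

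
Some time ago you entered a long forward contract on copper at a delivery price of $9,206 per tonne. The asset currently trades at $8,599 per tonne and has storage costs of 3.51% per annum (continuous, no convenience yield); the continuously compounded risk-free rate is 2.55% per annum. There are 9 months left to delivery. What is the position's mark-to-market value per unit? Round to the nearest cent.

-$203.23 per tonne

Current fair forward for the remaining 9 months: F = S·e^((r + u)·T), (r + u) = 0.0255 + 0.0351 = 0.0606
F = 8599 · e^(0.0606 × 9/12) = 8599 × 1.04649868 = 8998.8421
Value of long forward = (F − K)·e^(−rT) = (8998.8421 − 9206) · e^(−0.0255·9/12)
= -207.1579 × 0.98105672 = -203.23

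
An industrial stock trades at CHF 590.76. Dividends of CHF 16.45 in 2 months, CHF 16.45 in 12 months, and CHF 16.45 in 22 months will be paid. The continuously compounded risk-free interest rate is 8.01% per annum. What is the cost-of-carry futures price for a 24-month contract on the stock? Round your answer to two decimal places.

PV(dividends) I = 16.45·e^(−0.0801·2/12) + 16.45·e^(−0.0801·12/12) + 16.45·e^(−0.0801·22/12)
I = 16.2319 + 15.1837 + 14.2033 = 45.6189
F = (S − I)·e^(rT) = (590.76 − 45.6189) · e^(0.0801·24/12)
= 545.1411 · e^0.160200 = 545.1411 × 1.173746 = CHF 639.86

CHF 639.86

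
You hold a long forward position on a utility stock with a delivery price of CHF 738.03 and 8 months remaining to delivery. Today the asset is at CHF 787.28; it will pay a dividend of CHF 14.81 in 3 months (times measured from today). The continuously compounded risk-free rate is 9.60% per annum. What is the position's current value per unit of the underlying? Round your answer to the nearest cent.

PV(remaining dividends) I = 14.81·e^(−0.0960·3/12) = 14.4588
Current forward F = (S − I)·e^(rT) = (787.28 − 14.4588)·e^(0.0960·8/12) = 772.8212 × 1.066092 = 823.8985
Value (long) = (F − K)·e^(−rT) = (823.8985 − 738.03) × 0.938005 = 80.5451
Value = CHF 80.55

CHF 80.55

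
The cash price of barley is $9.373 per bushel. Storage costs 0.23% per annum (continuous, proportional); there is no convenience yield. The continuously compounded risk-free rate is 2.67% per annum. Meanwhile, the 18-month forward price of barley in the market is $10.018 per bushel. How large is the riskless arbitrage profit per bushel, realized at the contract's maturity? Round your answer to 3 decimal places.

Fair forward: F* = S·e^(carry·T), with carry = (r + u) = 0.0267 + 0.0023 = 0.0290
F* = 9.373 · e^(0.0290 × 18/12) = 9.373 · e^0.043500 = 9.373 × 1.044460 = $9.7897
Market $10.018 > fair $9.7897: forward overpriced → cash-and-carry (buy spot, short the forward).
At maturity, profit = |F_mkt − F*| = |10.018 − 9.7897| = $0.228 per bushel

$0.228 per bushel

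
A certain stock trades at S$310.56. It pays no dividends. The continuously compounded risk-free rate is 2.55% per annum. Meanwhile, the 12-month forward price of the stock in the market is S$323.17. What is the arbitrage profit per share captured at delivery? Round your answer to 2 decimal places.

S$4.59 per share

Fair forward: F* = S·e^(carry·T), with carry = r = 0.0255
F* = 310.56 · e^(0.0255 × 12/12) = 310.56 · e^0.025500 = 310.56 × 1.025828 = S$318.5811
Market S$323.17 > fair S$318.5811: forward overpriced → cash-and-carry (buy spot, short the forward).
At maturity, profit = |F_mkt − F*| = |323.17 − 318.5811| = S$4.59 per share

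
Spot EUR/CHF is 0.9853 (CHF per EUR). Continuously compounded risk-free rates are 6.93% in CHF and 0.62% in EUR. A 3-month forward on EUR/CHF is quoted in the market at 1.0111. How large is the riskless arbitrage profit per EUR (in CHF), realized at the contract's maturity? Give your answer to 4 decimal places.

0.0101 per EUR (in CHF)

Fair forward: F* = S·e^(carry·T), with carry = (r_CHF − r_EUR) = 0.0693 − 0.0062 = 0.0631
F* = 0.9853 · e^(0.0631 × 3/12) = 0.9853 · e^0.015775 = 0.9853 × 1.015900 = 1.0010
Market 1.0111 > fair 1.0010: forward overpriced → cash-and-carry (buy spot, short the forward).
At maturity, profit = |F_mkt − F*| = |1.0111 − 1.0010| = 0.0101 per EUR (in CHF)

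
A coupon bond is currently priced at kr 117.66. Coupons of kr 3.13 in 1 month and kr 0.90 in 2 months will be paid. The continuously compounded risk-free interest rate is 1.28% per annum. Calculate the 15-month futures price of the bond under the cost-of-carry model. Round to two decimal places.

PV(coupons) I = 3.13·e^(−0.0128·1/12) + 0.90·e^(−0.0128·2/12)
I = 3.1267 + 0.8981 = 4.0248
F = (S − I)·e^(rT) = (117.66 − 4.0248) · e^(0.0128·15/12)
= 113.6352 · e^0.016000 = 113.6352 × 1.016129 = kr 115.47

kr 115.47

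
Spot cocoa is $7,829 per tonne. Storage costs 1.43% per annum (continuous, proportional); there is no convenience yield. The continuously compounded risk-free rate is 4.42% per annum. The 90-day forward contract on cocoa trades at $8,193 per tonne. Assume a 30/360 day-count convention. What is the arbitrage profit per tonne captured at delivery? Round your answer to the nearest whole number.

Fair forward: F* = S·e^(carry·T), with carry = (r + u) = 0.0442 + 0.0143 = 0.0585
F* = 7829 · e^(0.0585 × 90/360) = 7829 · e^0.014625 = 7829 × 1.014732 = $7944.3368
Market $8193 > fair $7944.3368: forward overpriced → cash-and-carry (buy spot, short the forward).
At maturity, profit = |F_mkt − F*| = |8193 − 7944.3368| = $249 per tonne

$249 per tonne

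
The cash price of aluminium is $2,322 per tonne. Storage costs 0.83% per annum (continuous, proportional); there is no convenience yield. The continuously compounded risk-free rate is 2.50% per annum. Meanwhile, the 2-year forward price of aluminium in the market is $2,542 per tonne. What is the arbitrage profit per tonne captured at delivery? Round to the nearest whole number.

$60 per tonne

Fair forward: F* = S·e^(carry·T), with carry = (r + u) = 0.0250 + 0.0083 = 0.0333
F* = 2322 · e^(0.0333 × 2) = 2322 · e^0.066600 = 2322 × 1.068868 = $2481.9115
Market $2542 > fair $2481.9115: forward overpriced → cash-and-carry (buy spot, short the forward).
At maturity, profit = |F_mkt − F*| = |2542 − 2481.9115| = $60 per tonne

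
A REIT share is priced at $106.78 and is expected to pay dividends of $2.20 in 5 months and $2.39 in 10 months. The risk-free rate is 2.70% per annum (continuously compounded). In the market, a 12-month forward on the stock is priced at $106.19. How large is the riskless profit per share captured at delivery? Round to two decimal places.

PV(dividends) I = 2.20·e^(−0.0270·5/12) + 2.39·e^(−0.0270·10/12) = 4.5122
Fair forward F* = (S − I)·e^(rT) = (106.78 − 4.5122)·e^0.027000 = 102.2678 × 1.027368 = 105.0667
Market $106.19 > fair 105.0667: forward overpriced → cash-and-carry (borrow at r, buy the stock and collect the dividends, short the forward).
Profit at T = |F_mkt − F*| = |106.19 − 105.0667| = $1.12 per share

$1.12 per share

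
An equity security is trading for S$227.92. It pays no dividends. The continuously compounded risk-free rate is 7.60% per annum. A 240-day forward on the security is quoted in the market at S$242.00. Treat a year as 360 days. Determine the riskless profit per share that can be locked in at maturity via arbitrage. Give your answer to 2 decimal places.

Fair forward: F* = S·e^(carry·T), with carry = r = 0.0760
F* = 227.92 · e^(0.0760 × 240/360) = 227.92 · e^0.050667 = 227.92 × 1.051973 = S$239.7657
Market S$242.00 > fair S$239.7657: forward overpriced → cash-and-carry (buy spot, short the forward).
At maturity, profit = |F_mkt − F*| = |242.00 − 239.7657| = S$2.23 per share

S$2.23 per share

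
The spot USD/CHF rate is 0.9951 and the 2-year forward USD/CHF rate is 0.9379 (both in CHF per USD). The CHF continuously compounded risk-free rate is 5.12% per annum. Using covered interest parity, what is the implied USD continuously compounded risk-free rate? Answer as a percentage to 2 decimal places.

8.08%

F = S·e^((r_CHF − r_USD)T) ⇒ r_USD = r_CHF − ln(F/S)/T
ln(0.9379/0.9951) = -0.059200; /(2) = -0.029600
r_USD = 0.0512 + 0.029600 = 0.080800
r_USD = 8.08%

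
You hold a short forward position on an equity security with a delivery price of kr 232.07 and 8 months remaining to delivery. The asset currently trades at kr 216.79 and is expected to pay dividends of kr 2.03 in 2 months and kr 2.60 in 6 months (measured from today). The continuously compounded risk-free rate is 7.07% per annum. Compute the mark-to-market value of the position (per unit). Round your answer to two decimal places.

kr 9.11

PV(remaining dividends) I = 2.03·e^(−0.0707·2/12) + 2.60·e^(−0.0707·6/12) = 4.5159
Current forward F = (S − I)·e^(rT) = (216.79 − 4.5159)·e^(0.0707·8/12) = 212.2741 × 1.048262 = 222.5189
Value (long) = (F − K)·e^(−rT) = (222.5189 − 232.07) × 0.953960 = -9.1114
Short position value = −(long value) = kr 9.11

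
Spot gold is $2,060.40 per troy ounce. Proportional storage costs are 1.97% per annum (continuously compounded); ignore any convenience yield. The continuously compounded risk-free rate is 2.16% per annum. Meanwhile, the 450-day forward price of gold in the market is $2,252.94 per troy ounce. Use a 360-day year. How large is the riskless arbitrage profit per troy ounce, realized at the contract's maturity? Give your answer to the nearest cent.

Fair forward: F* = S·e^(carry·T), with carry = (r + u) = 0.0216 + 0.0197 = 0.0413
F* = 2060.40 · e^(0.0413 × 450/360) = 2060.40 · e^0.05162500 = 2060.40 × 1.05298080 = $2169.5616
Market $2252.94 > fair $2169.5616: forward overpriced → cash-and-carry (buy spot, short the forward).
At maturity, profit = |F_mkt − F*| = |2252.94 − 2169.5616| = $83.38 per troy ounce

$83.38 per troy ounce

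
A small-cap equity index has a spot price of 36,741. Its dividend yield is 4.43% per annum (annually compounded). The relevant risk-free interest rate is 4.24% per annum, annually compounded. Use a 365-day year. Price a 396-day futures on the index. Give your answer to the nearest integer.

F = S · (1+r)^T / (1+q)^T
= 36741 × 1.046083 / 1.048152 = 36741 × 0.998026
F = 36,668

36,668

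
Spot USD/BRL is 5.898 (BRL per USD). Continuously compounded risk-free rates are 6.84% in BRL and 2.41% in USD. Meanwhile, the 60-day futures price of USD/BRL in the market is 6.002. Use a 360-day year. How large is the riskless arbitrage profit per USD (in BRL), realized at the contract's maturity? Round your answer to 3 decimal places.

Fair futures: F* = S·e^(carry·T), with carry = (r_BRL − r_USD) = 0.0684 − 0.0241 = 0.0443
F* = 5.898 · e^(0.0443 × 60/360) = 5.898 · e^0.007383 = 5.898 × 1.007410 = 5.9417
Market 6.002 > fair 5.9417: forward overpriced → cash-and-carry (buy spot, short the forward).
At maturity, profit = |F_mkt − F*| = |6.002 − 5.9417| = 0.060 per USD (in BRL)

0.060 per USD (in BRL)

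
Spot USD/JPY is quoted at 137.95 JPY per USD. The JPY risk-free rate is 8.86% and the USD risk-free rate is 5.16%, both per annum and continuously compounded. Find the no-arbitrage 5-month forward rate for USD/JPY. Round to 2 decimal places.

140.09

F = S·e^((r_JPY − r_USD)T) = 137.95 · e^((0.0886 − 0.0516) × 5/12)
= 137.95 · e^0.015417 = 137.95 × 1.015536
F = 140.09 JPY per USD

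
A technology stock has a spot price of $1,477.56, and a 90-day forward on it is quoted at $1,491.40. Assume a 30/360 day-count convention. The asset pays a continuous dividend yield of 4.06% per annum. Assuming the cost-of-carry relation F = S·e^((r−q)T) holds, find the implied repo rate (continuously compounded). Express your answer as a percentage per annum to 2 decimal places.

From F = S·e^((r−q)T): (r − q) = ln(F/S)/T
ln(1491.40/1477.56) = ln(1.009367) = 0.009323
(r − q) = 0.009323 / (90/360) = 0.037292
r = ln(F/S)/T + q = 0.037292 + 0.0406 = 0.077892
r = 7.79%

7.79%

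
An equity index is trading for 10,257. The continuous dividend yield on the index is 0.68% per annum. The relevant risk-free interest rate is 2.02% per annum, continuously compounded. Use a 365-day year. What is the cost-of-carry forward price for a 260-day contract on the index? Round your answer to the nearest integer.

F = S·e^((r − q)T) = 10257 · e^((0.0202 − 0.0068) × 260/365)
= 10257 · e^0.009545 = 10257 × 1.009591
F = 10,355

10,355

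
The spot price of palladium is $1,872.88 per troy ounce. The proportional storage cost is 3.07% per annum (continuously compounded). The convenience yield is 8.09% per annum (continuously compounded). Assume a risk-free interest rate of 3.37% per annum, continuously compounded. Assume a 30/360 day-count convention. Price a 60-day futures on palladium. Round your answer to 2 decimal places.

$1,867.74 per troy ounce

Net carry = r + u − y = 0.0337 + 0.0307 − 0.0809 = -0.0165
F = S·e^((r+u−y)T) = 1872.88 · e^(-0.0165 × 60/360) = 1872.88 · e^-0.00275000
= 1872.88 × 0.99725378 = $1,867.74 per troy ounce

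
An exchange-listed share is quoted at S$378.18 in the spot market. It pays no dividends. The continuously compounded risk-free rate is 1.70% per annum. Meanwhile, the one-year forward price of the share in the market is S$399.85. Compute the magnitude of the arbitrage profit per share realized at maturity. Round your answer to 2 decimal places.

Fair forward: F* = S·e^(carry·T), with carry = r = 0.0170
F* = 378.18 · e^(0.0170 × 12/12) = 378.18 · e^0.017000 = 378.18 × 1.017145 = S$384.6639
Market S$399.85 > fair S$384.6639: forward overpriced → cash-and-carry (buy spot, short the forward).
At maturity, profit = |F_mkt − F*| = |399.85 − 384.6639| = S$15.19 per share

S$15.19 per share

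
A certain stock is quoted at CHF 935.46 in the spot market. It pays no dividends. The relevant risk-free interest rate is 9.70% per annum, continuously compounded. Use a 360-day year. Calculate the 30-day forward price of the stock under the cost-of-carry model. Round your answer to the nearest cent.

CHF 943.05

F = S·e^(rT) = 935.46 · e^(0.0970 × 30/360)
= 935.46 · e^0.008083 = 935.46 × 1.008116
F = CHF 943.05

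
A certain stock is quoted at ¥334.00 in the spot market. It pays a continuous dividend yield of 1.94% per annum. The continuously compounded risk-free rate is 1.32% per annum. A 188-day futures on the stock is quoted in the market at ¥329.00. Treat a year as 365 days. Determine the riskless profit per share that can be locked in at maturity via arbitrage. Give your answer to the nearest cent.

¥3.94 per share

Fair futures: F* = S·e^(carry·T), with carry = (r − q) = 0.0132 − 0.0194 = -0.0062
F* = 334.00 · e^(-0.0062 × 188/365) = 334.00 · e^-0.003193 = 334.00 × 0.996812 = ¥332.9352
Market ¥329.00 < fair ¥332.9352: forward underpriced → reverse cash-and-carry (short spot, go long the forward).
At maturity, profit = |F_mkt − F*| = |329.00 − 332.9352| = ¥3.94 per share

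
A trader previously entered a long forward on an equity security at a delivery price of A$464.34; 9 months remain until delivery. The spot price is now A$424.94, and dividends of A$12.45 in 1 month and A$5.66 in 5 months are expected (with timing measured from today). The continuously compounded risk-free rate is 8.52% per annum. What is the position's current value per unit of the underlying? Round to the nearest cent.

PV(remaining dividends) I = 12.45·e^(−0.0852·1/12) + 5.66·e^(−0.0852·5/12) = 17.8245
Current forward F = (S − I)·e^(rT) = (424.94 − 17.8245)·e^(0.0852·9/12) = 407.1155 × 1.065986 = 433.9794
Value (long) = (F − K)·e^(−rT) = (433.9794 − 464.34) × 0.938099 = -28.4812
Value = -A$28.48

-A$28.48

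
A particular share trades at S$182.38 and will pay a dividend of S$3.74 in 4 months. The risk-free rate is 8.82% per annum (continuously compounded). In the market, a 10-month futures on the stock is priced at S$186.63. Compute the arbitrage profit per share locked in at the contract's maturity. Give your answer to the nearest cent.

PV(dividends) I = 3.74·e^(−0.0882·4/12) = 3.6316
Fair futures F* = (S − I)·e^(rT) = (182.38 − 3.6316)·e^0.073500 = 178.7484 × 1.076269 = 192.3814
Market S$186.63 < fair 192.3814: forward underpriced → reverse cash-and-carry (short the stock, invest proceeds at r, pay the dividends, go long the forward).
Profit at T = |F_mkt − F*| = |186.63 − 192.3814| = S$5.75 per share

S$5.75 per share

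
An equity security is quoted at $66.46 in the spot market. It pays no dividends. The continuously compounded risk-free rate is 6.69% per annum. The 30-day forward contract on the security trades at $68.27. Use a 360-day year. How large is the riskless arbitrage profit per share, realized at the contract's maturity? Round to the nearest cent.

Fair forward: F* = S·e^(carry·T), with carry = r = 0.0669
F* = 66.46 · e^(0.0669 × 30/360) = 66.46 · e^0.005575 = 66.46 × 1.005591 = $66.8316
Market $68.27 > fair $66.8316: forward overpriced → cash-and-carry (buy spot, short the forward).
At maturity, profit = |F_mkt − F*| = |68.27 − 66.8316| = $1.44 per share

$1.44 per share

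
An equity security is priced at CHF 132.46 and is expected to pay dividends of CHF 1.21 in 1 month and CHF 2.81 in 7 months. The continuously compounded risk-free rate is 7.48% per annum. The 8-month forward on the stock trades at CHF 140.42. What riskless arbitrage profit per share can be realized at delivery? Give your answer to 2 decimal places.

CHF 5.28 per share

PV(dividends) I = 1.21·e^(−0.0748·1/12) + 2.81·e^(−0.0748·7/12) = 3.8925
Fair forward F* = (S − I)·e^(rT) = (132.46 − 3.8925)·e^0.049867 = 128.5675 × 1.051131 = 135.1413
Market CHF 140.42 > fair 135.1413: forward overpriced → cash-and-carry (borrow at r, buy the stock and collect the dividends, short the forward).
Profit at T = |F_mkt − F*| = |140.42 − 135.1413| = CHF 5.28 per share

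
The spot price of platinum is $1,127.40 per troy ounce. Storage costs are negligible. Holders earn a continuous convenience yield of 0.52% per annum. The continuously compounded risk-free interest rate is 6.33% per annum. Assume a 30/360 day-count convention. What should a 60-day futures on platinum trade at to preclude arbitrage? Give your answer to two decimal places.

Net carry = r + u − y = 0.0633 + 0.0000 − 0.0052 = 0.0581
F = S·e^((r+u−y)T) = 1127.40 · e^(0.0581 × 60/360) = 1127.40 · e^0.00968333
= 1127.40 × 1.00973037 = $1,138.37 per troy ounce

$1,138.37 per troy ounce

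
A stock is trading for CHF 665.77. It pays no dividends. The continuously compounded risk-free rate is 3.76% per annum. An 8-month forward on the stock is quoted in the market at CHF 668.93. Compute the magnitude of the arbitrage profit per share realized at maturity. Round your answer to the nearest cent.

Fair forward: F* = S·e^(carry·T), with carry = r = 0.0376
F* = 665.77 · e^(0.0376 × 8/12) = 665.77 · e^0.025067 = 665.77 × 1.025384 = CHF 682.6699
Market CHF 668.93 < fair CHF 682.6699: forward underpriced → reverse cash-and-carry (short spot, go long the forward).
At maturity, profit = |F_mkt − F*| = |668.93 − 682.6699| = CHF 13.74 per share

CHF 13.74 per share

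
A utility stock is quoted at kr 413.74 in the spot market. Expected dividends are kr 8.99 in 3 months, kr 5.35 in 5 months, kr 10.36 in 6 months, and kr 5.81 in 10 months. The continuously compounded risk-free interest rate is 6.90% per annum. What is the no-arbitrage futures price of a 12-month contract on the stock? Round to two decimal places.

PV(dividends) I = 8.99·e^(−0.0690·3/12) + 5.35·e^(−0.0690·5/12) + 10.36·e^(−0.0690·6/12) + 5.81·e^(−0.0690·10/12)
I = 8.8363 + 5.1984 + 10.0087 + 5.4853 = 29.5287
F = (S − I)·e^(rT) = (413.74 − 29.5287) · e^(0.0690·12/12)
= 384.2113 · e^0.069000 = 384.2113 × 1.071436 = kr 411.66

kr 411.66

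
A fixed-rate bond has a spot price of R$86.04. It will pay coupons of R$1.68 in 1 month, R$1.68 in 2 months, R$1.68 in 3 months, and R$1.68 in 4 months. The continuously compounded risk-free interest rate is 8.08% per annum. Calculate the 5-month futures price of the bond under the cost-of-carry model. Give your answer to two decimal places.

R$82.15

PV(coupons) I = 1.68·e^(−0.0808·1/12) + 1.68·e^(−0.0808·2/12) + 1.68·e^(−0.0808·3/12) + 1.68·e^(−0.0808·4/12)
I = 1.6687 + 1.6575 + 1.6464 + 1.6354 = 6.6080
F = (S − I)·e^(rT) = (86.04 − 6.6080) · e^(0.0808·5/12)
= 79.4320 · e^0.033667 = 79.4320 × 1.034240 = R$82.15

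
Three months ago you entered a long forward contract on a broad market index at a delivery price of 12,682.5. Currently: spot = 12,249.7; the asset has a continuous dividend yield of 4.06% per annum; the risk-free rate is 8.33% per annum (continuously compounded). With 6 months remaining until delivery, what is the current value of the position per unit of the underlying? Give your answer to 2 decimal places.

-161.58

Current fair forward for the remaining 6 months: F = S·e^((r − q)·T), (r − q) = 0.0833 − 0.0406 = 0.0427
F = 12249.7 · e^(0.0427 × 6/12) = 12249.7 × 1.02157954 = 12514.0429
Value of long forward = (F − K)·e^(−rT) = (12514.0429 − 12682.5) · e^(−0.0833·6/12)
= -168.4571 × 0.95920544 = -161.58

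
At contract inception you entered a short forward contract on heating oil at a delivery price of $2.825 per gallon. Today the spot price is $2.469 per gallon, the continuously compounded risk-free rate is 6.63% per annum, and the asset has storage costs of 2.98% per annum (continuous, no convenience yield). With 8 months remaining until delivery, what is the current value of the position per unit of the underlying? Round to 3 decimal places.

$0.184 per gallon

Current fair forward for the remaining 8 months: F = S·e^((r + u)·T), (r + u) = 0.0663 + 0.0298 = 0.0961
F = 2.469 · e^(0.0961 × 8/12) = 2.469 × 1.066163 = 2.6324
Value of long forward = (F − K)·e^(−rT) = (2.6324 − 2.825) · e^(−0.0663·8/12)
= -0.1926 × 0.956763 = -0.184
Short position value = −(long value) = $0.184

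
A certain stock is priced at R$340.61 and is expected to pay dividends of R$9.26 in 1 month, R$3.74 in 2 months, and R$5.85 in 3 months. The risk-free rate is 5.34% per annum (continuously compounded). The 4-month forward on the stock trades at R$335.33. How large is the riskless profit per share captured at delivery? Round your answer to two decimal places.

PV(dividends) I = 9.26·e^(−0.0534·1/12) + 3.74·e^(−0.0534·2/12) + 5.85·e^(−0.0534·3/12) = 18.6982
Fair forward F* = (S − I)·e^(rT) = (340.61 − 18.6982)·e^0.017800 = 321.9118 × 1.017959 = 327.6930
Market R$335.33 > fair 327.6930: forward overpriced → cash-and-carry (borrow at r, buy the stock and collect the dividends, short the forward).
Profit at T = |F_mkt − F*| = |335.33 − 327.6930| = R$7.64 per share

R$7.64 per share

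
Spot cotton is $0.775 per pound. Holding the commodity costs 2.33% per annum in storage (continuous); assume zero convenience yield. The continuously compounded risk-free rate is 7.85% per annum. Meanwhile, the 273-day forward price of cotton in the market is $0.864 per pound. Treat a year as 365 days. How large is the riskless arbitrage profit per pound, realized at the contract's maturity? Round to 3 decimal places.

Fair forward: F* = S·e^(carry·T), with carry = (r + u) = 0.0785 + 0.0233 = 0.1018
F* = 0.775 · e^(0.1018 × 273/365) = 0.775 · e^0.076141 = 0.775 × 1.079115 = $0.8363
Market $0.864 > fair $0.8363: forward overpriced → cash-and-carry (buy spot, short the forward).
At maturity, profit = |F_mkt − F*| = |0.864 − 0.8363| = $0.028 per pound

$0.028 per pound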